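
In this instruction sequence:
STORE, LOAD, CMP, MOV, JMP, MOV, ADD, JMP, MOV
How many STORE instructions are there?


Scanning instruction sequence for STORE:
  Position 1: STORE <- MATCH
  Position 2: LOAD
  Position 3: CMP
  Position 4: MOV
  Position 5: JMP
  Position 6: MOV
  Position 7: ADD
  Position 8: JMP
  Position 9: MOV
Matches at positions: [1]
Total STORE count: 1

1


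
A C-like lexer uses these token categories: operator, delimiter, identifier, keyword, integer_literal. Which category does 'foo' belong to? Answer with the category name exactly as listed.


Token: 'foo'
Checking categories:
  identifier: YES
  integer_literal: no
  operator: no
  keyword: no
  delimiter: no
Category: identifier

identifier


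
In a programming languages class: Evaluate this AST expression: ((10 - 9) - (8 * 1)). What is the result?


Expression: ((10 - 9) - (8 * 1))
Evaluating step by step:
  10 - 9 = 1
  8 * 1 = 8
  1 - 8 = -7
Result: -7

-7


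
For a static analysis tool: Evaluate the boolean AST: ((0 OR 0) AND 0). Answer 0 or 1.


Step 1: Evaluate inner node
  0 OR 0 = 0
Step 2: Evaluate root node
  0 AND 0 = 0

0


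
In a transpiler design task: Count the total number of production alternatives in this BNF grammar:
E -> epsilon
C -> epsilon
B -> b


Counting alternatives per rule:
  E: 1 alternative(s)
  C: 1 alternative(s)
  B: 1 alternative(s)
Sum: 1 + 1 + 1 = 3

3


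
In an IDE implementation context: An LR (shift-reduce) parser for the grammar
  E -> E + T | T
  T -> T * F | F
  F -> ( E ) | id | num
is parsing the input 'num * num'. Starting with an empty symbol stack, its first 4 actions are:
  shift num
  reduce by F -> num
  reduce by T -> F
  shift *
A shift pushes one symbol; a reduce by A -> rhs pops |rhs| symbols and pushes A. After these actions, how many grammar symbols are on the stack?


Tracking the symbol stack through each action:
  Action 1: shift 'num' : push -> stack = [num] (size 1)
  Action 2: reduce by F -> num : pop 1, push F -> stack = [F] (size 1)
  Action 3: reduce by T -> F : pop 1, push T -> stack = [T] (size 1)
  Action 4: shift '*' : push -> stack = [T, *] (size 2)
Final stack size: 2

2


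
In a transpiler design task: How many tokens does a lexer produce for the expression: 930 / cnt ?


Scanning '930 / cnt'
Token 1: '930' -> integer_literal
Token 2: '/' -> operator
Token 3: 'cnt' -> identifier
Total tokens: 3

3


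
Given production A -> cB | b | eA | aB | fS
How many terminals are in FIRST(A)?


Production: A -> cB | b | eA | aB | fS
Examining each alternative for leading terminals:
  A -> cB : first terminal = 'c'
  A -> b : first terminal = 'b'
  A -> eA : first terminal = 'e'
  A -> aB : first terminal = 'a'
  A -> fS : first terminal = 'f'
FIRST(A) = {a, b, c, e, f}
Count: 5

5


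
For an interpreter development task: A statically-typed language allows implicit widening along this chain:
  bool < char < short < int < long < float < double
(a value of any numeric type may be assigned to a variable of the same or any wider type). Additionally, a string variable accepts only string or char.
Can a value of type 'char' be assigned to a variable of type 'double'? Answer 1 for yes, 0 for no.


Target variable type: double
Source value type: char
Numeric ranks: char=1, double=6
Widening allowed iff rank(source) <= rank(target): 1 <= 6? Yes
Result: 1

1


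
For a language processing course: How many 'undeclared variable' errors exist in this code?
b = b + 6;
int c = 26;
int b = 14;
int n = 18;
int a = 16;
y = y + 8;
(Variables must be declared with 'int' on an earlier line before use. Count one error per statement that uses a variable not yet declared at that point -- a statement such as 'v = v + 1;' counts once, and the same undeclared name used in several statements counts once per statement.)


Scanning code line by line:
  Line 1: use 'b' -> ERROR (undeclared)
  Line 2: declare 'c' -> declared = ['c']
  Line 3: declare 'b' -> declared = ['b', 'c']
  Line 4: declare 'n' -> declared = ['b', 'c', 'n']
  Line 5: declare 'a' -> declared = ['a', 'b', 'c', 'n']
  Line 6: use 'y' -> ERROR (undeclared)
Total undeclared variable errors: 2

2


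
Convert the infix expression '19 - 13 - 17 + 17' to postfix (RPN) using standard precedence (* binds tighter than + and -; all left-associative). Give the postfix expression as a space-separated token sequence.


Applying the shunting-yard algorithm:
  Operand 19 -> output
  Push '-' onto operator stack -> op-stack: [-]
  Operand 13 -> output
  See '-' (prec 1); top '-' (prec 1) >= it -> pop '-' to output
  Push '-' onto operator stack -> op-stack: [-]
  Operand 17 -> output
  See '+' (prec 1); top '-' (prec 1) >= it -> pop '-' to output
  Push '+' onto operator stack -> op-stack: [+]
  Operand 17 -> output
  End of input: pop '+' to output
Postfix result: 19 13 - 17 - 17 +

19 13 - 17 - 17 +


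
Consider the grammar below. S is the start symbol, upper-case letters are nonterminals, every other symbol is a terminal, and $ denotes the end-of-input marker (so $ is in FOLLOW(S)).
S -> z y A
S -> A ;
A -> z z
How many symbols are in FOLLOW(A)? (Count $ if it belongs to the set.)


S is the start symbol and does not occur in any rule body, so FOLLOW(S) = {$}.
Examining every occurrence of A in a rule body:
  S -> z y A : A is at the right end -> add FOLLOW(S) = {$}
  S -> A ; : A is followed by terminal ';' -> add ';'
  A -> z z : A does not occur in the body -> contributes nothing
FOLLOW(A) = {;, $}
Count: 2

2


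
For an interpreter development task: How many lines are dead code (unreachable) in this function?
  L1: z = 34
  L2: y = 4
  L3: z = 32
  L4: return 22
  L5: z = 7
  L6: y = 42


Analyzing control flow:
  L1: reachable (before return)
  L2: reachable (before return)
  L3: reachable (before return)
  L4: reachable (return statement)
  L5: DEAD (after return at L4)
  L6: DEAD (after return at L4)
Return at L4, total lines = 6
Dead lines: L5 through L6
Count: 2

2


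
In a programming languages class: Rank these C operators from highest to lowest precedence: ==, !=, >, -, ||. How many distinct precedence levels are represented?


Looking up precedence for each operator:
  == -> precedence 3
  != -> precedence 3
  > -> precedence 4
  - -> precedence 5
  || -> precedence 1
Sorted highest to lowest: -, >, ==, !=, ||
Distinct precedence values: [5, 4, 3, 1]
Number of distinct levels: 4

4


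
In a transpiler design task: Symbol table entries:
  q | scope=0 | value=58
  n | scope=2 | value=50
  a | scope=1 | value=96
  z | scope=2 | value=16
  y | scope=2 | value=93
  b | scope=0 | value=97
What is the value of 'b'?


Searching symbol table for 'b':
  q | scope=0 | value=58
  n | scope=2 | value=50
  a | scope=1 | value=96
  z | scope=2 | value=16
  y | scope=2 | value=93
  b | scope=0 | value=97 <- MATCH
Found 'b' at scope 0 with value 97

97


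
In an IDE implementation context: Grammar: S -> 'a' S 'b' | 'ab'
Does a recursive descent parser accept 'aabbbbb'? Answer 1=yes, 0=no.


Grammar accepts strings of the form a^n b^n (n >= 1)
Word: 'aabbbbb'
Counting: 2 a's and 5 b's
Check: 2 == 5? No
Mismatch: a-count != b-count
Rejected

0


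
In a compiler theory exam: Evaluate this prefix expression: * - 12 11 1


Parsing prefix expression: * - 12 11 1
Step 1: Innermost operation '- 12 11'
  12 - 11 = 1
Step 2: Outer operation '* [1] 1'
  1 * 1 = 1

1


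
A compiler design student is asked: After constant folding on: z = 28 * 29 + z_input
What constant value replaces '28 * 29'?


Identifying constant sub-expression:
  Original: z = 28 * 29 + z_input
  28 and 29 are both compile-time constants
  Evaluating: 28 * 29 = 812
  After folding: z = 812 + z_input

812


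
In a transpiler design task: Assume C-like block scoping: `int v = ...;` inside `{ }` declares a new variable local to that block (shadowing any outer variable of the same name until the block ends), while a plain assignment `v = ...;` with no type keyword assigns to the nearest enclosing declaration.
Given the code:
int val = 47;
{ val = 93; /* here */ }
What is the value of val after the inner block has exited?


Analyzing scoping rules:
Outer scope: declares val = 47
Inner block: 'val = 93;' has no type keyword, so it is an assignment to the outer val (no shadowing)
The assignment changed the outer variable itself, so the new value persists after the block -> 93
Result: 93

93


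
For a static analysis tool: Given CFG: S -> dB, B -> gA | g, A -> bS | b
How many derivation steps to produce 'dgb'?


Grammar: S -> dB, B -> gA | g, A -> bS | b
Deriving 'dgb':
Step 1: S -> dB => dB
Step 2: B -> gA => dgA
Step 3: A -> b => dgb
Total derivation steps: 3

3


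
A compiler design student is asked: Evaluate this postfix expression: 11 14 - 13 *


Processing tokens left to right:
Push 11, Push 14
Pop 11 and 14, compute 11 - 14 = -3, push -3
Push 13
Pop -3 and 13, compute -3 * 13 = -39, push -39
Stack result: -39

-39


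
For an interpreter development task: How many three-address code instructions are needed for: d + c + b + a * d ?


Expression: d + c + b + a * d
Generating three-address code (respecting * over +/- precedence):
  Instruction 1: t1 = a * d
  Instruction 2: t2 = d + c
  Instruction 3: t3 = t2 + b
  Instruction 4: t4 = t3 + t1
Total instructions: 4

4


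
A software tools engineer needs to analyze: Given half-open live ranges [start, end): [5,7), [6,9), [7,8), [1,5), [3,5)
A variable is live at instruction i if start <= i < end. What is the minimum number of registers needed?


Live ranges:
  Var0: [5, 7)
  Var1: [6, 9)
  Var2: [7, 8)
  Var3: [1, 5)
  Var4: [3, 5)
Sweep-line events (position, delta, active):
  pos=1 start -> active=1
  pos=3 start -> active=2
  pos=5 end -> active=1
  pos=5 end -> active=0
  pos=5 start -> active=1
  pos=6 start -> active=2
  pos=7 end -> active=1
  pos=7 start -> active=2
  pos=8 end -> active=1
  pos=9 end -> active=0
Maximum simultaneous active: 2
Minimum registers needed: 2

2


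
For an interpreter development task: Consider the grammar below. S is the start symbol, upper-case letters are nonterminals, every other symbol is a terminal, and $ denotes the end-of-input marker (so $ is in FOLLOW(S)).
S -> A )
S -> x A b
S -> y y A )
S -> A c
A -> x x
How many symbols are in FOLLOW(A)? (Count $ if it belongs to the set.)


S is the start symbol and does not occur in any rule body, so FOLLOW(S) = {$}.
Examining every occurrence of A in a rule body:
  S -> A ) : A is followed by terminal ')' -> add ')'
  S -> x A b : A is followed by terminal 'b' -> add 'b'
  S -> y y A ) : A is followed by terminal ')' -> add ')' (already in the set)
  S -> A c : A is followed by terminal 'c' -> add 'c'
  A -> x x : A does not occur in the body -> contributes nothing
FOLLOW(A) = {), b, c}
Count: 3

3


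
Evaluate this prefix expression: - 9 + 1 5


Parsing prefix expression: - 9 + 1 5
Step 1: Innermost operation '+ 1 5'
  1 + 5 = 6
Step 2: Outer operation '- 9 [6]'
  9 - 6 = 3

3


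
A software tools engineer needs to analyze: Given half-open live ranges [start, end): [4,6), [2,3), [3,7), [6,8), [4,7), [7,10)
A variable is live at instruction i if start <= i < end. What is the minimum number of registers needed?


Live ranges:
  Var0: [4, 6)
  Var1: [2, 3)
  Var2: [3, 7)
  Var3: [6, 8)
  Var4: [4, 7)
  Var5: [7, 10)
Sweep-line events (position, delta, active):
  pos=2 start -> active=1
  pos=3 end -> active=0
  pos=3 start -> active=1
  pos=4 start -> active=2
  pos=4 start -> active=3
  pos=6 end -> active=2
  pos=6 start -> active=3
  pos=7 end -> active=2
  pos=7 end -> active=1
  pos=7 start -> active=2
  pos=8 end -> active=1
  pos=10 end -> active=0
Maximum simultaneous active: 3
Minimum registers needed: 3

3


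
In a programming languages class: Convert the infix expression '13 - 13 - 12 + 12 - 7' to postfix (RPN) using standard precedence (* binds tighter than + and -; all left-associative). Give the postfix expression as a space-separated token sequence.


Applying the shunting-yard algorithm:
  Operand 13 -> output
  Push '-' onto operator stack -> op-stack: [-]
  Operand 13 -> output
  See '-' (prec 1); top '-' (prec 1) >= it -> pop '-' to output
  Push '-' onto operator stack -> op-stack: [-]
  Operand 12 -> output
  See '+' (prec 1); top '-' (prec 1) >= it -> pop '-' to output
  Push '+' onto operator stack -> op-stack: [+]
  Operand 12 -> output
  See '-' (prec 1); top '+' (prec 1) >= it -> pop '+' to output
  Push '-' onto operator stack -> op-stack: [-]
  Operand 7 -> output
  End of input: pop '-' to output
Postfix result: 13 13 - 12 - 12 + 7 -

13 13 - 12 - 12 + 7 -


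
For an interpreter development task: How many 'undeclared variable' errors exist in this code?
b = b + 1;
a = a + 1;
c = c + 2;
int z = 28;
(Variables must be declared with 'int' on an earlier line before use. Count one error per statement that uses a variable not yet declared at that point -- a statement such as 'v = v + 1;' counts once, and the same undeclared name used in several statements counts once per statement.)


Scanning code line by line:
  Line 1: use 'b' -> ERROR (undeclared)
  Line 2: use 'a' -> ERROR (undeclared)
  Line 3: use 'c' -> ERROR (undeclared)
  Line 4: declare 'z' -> declared = ['z']
Total undeclared variable errors: 3

3


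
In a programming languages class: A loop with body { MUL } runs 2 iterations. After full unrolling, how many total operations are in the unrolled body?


Loop body operations: MUL (1 op per iteration)
Unrolling 2 iterations:
  Iteration 1: MUL (1 ops)
  Iteration 2: MUL (1 ops)
Total: 2 iterations * 1 ops/iter = 2 operations

2


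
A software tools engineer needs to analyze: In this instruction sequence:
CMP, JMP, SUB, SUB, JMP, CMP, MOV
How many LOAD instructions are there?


Scanning instruction sequence for LOAD:
  Position 1: CMP
  Position 2: JMP
  Position 3: SUB
  Position 4: SUB
  Position 5: JMP
  Position 6: CMP
  Position 7: MOV
Matches at positions: []
Total LOAD count: 0

0


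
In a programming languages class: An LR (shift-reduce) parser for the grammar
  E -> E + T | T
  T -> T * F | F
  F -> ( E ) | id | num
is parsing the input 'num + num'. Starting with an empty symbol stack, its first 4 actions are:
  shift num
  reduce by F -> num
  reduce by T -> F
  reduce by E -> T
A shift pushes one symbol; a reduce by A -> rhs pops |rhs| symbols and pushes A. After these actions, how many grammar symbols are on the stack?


Tracking the symbol stack through each action:
  Action 1: shift 'num' : push -> stack = [num] (size 1)
  Action 2: reduce by F -> num : pop 1, push F -> stack = [F] (size 1)
  Action 3: reduce by T -> F : pop 1, push T -> stack = [T] (size 1)
  Action 4: reduce by E -> T : pop 1, push E -> stack = [E] (size 1)
Final stack size: 1

1


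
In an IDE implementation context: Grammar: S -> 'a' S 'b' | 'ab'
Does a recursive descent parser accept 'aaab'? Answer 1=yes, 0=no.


Grammar accepts strings of the form a^n b^n (n >= 1)
Word: 'aaab'
Counting: 3 a's and 1 b's
Check: 3 == 1? No
Mismatch: a-count != b-count
Rejected

0


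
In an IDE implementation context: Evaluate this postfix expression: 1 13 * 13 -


Processing tokens left to right:
Push 1, Push 13
Pop 1 and 13, compute 1 * 13 = 13, push 13
Push 13
Pop 13 and 13, compute 13 - 13 = 0, push 0
Stack result: 0

0


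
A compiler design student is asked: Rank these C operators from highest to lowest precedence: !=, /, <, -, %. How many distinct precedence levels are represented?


Looking up precedence for each operator:
  != -> precedence 3
  / -> precedence 6
  < -> precedence 4
  - -> precedence 5
  % -> precedence 6
Sorted highest to lowest: /, %, -, <, !=
Distinct precedence values: [6, 5, 4, 3]
Number of distinct levels: 4

4


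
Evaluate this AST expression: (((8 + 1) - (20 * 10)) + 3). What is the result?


Expression: (((8 + 1) - (20 * 10)) + 3)
Evaluating step by step:
  8 + 1 = 9
  20 * 10 = 200
  9 - 200 = -191
  -191 + 3 = -188
Result: -188

-188


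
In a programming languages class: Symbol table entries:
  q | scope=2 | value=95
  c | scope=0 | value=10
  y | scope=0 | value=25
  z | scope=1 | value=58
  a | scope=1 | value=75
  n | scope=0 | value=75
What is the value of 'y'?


Searching symbol table for 'y':
  q | scope=2 | value=95
  c | scope=0 | value=10
  y | scope=0 | value=25 <- MATCH
  z | scope=1 | value=58
  a | scope=1 | value=75
  n | scope=0 | value=75
Found 'y' at scope 0 with value 25

25


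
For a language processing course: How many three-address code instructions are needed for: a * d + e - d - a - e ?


Expression: a * d + e - d - a - e
Generating three-address code (respecting * over +/- precedence):
  Instruction 1: t1 = a * d
  Instruction 2: t2 = t1 + e
  Instruction 3: t3 = t2 - d
  Instruction 4: t4 = t3 - a
  Instruction 5: t5 = t4 - e
Total instructions: 5

5


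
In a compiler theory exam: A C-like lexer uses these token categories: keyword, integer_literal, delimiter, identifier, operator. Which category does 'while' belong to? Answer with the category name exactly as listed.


Token: 'while'
Checking categories:
  identifier: no
  integer_literal: no
  operator: no
  keyword: YES
  delimiter: no
Category: keyword

keyword


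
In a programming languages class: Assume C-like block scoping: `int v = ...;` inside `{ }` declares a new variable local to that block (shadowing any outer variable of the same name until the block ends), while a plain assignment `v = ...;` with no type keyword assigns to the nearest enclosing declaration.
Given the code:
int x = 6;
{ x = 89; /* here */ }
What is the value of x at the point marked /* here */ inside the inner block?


Analyzing scoping rules:
Outer scope: declares x = 6
Inner block: 'x = 89;' has no type keyword, so it is an assignment to the outer x (no shadowing)
Inside the block, after the assignment -> 89
Result: 89

89


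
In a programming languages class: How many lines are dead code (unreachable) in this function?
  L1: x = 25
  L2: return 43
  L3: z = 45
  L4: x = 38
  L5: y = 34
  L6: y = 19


Analyzing control flow:
  L1: reachable (before return)
  L2: reachable (return statement)
  L3: DEAD (after return at L2)
  L4: DEAD (after return at L2)
  L5: DEAD (after return at L2)
  L6: DEAD (after return at L2)
Return at L2, total lines = 6
Dead lines: L3 through L6
Count: 4

4


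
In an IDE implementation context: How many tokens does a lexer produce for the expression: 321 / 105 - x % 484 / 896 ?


Scanning '321 / 105 - x % 484 / 896'
Token 1: '321' -> integer_literal
Token 2: '/' -> operator
Token 3: '105' -> integer_literal
Token 4: '-' -> operator
Token 5: 'x' -> identifier
Token 6: '%' -> operator
Token 7: '484' -> integer_literal
Token 8: '/' -> operator
Token 9: '896' -> integer_literal
Total tokens: 9

9


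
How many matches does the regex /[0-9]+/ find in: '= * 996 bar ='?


Pattern: /[0-9]+/ (int literals)
Input: '= * 996 bar ='
Scanning for matches:
  Match 1: '996'
Total matches: 1

1


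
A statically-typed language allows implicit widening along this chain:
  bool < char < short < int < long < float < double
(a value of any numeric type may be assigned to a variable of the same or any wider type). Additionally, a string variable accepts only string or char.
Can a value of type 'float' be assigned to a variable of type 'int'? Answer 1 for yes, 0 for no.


Target variable type: int
Source value type: float
Numeric ranks: float=5, int=3
Widening allowed iff rank(source) <= rank(target): 5 <= 3? No
Result: 0

0


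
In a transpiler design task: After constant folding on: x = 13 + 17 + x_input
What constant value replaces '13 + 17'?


Identifying constant sub-expression:
  Original: x = 13 + 17 + x_input
  13 and 17 are both compile-time constants
  Evaluating: 13 + 17 = 30
  After folding: x = 30 + x_input

30


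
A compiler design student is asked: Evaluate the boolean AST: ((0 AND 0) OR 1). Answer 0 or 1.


Step 1: Evaluate inner node
  0 AND 0 = 0
Step 2: Evaluate root node
  0 OR 1 = 1

1


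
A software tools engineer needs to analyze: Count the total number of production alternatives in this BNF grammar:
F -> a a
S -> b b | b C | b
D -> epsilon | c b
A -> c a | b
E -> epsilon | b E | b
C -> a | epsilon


Counting alternatives per rule:
  F: 1 alternative(s)
  S: 3 alternative(s)
  D: 2 alternative(s)
  A: 2 alternative(s)
  E: 3 alternative(s)
  C: 2 alternative(s)
Sum: 1 + 3 + 2 + 2 + 3 + 2 = 13

13


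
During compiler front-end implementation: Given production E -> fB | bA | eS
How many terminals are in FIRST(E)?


Production: E -> fB | bA | eS
Examining each alternative for leading terminals:
  E -> fB : first terminal = 'f'
  E -> bA : first terminal = 'b'
  E -> eS : first terminal = 'e'
FIRST(E) = {b, e, f}
Count: 3

3


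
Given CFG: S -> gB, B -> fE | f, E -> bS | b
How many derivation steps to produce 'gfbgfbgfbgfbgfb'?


Grammar: S -> gB, B -> fE | f, E -> bS | b
Deriving 'gfbgfbgfbgfbgfb':
Step 1: S -> gB => gB
Step 2: B -> fE => gfE
Step 3: E -> bS => gfbS
Step 4: S -> gB => gfbgB
Step 5: B -> fE => gfbgfE
Step 6: E -> bS => gfbgfbS
Step 7: S -> gB => gfbgfbgB
Step 8: B -> fE => gfbgfbgfE
Step 9: E -> bS => gfbgfbgfbS
Step 10: S -> gB => gfbgfbgfbgB
Step 11: B -> fE => gfbgfbgfbgfE
Step 12: E -> bS => gfbgfbgfbgfbS
Step 13: S -> gB => gfbgfbgfbgfbgB
Step 14: B -> fE => gfbgfbgfbgfbgfE
Step 15: E -> b => gfbgfbgfbgfbgfb
Total derivation steps: 15

15


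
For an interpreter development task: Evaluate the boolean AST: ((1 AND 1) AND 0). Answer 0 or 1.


Step 1: Evaluate inner node
  1 AND 1 = 1
Step 2: Evaluate root node
  1 AND 0 = 0

0


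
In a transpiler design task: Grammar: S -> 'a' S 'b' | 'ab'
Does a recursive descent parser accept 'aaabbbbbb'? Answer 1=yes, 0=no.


Grammar accepts strings of the form a^n b^n (n >= 1)
Word: 'aaabbbbbb'
Counting: 3 a's and 6 b's
Check: 3 == 6? No
Mismatch: a-count != b-count
Rejected

0


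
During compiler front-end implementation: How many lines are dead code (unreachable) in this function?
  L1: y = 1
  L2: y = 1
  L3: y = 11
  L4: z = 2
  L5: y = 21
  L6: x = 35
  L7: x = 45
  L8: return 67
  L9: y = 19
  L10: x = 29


Analyzing control flow:
  L1: reachable (before return)
  L2: reachable (before return)
  L3: reachable (before return)
  L4: reachable (before return)
  L5: reachable (before return)
  L6: reachable (before return)
  L7: reachable (before return)
  L8: reachable (return statement)
  L9: DEAD (after return at L8)
  L10: DEAD (after return at L8)
Return at L8, total lines = 10
Dead lines: L9 through L10
Count: 2

2


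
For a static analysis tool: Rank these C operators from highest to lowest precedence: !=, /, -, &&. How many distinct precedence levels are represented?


Looking up precedence for each operator:
  != -> precedence 3
  / -> precedence 6
  - -> precedence 5
  && -> precedence 2
Sorted highest to lowest: /, -, !=, &&
Distinct precedence values: [6, 5, 3, 2]
Number of distinct levels: 4

4


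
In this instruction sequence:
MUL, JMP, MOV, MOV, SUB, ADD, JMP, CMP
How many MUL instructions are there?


Scanning instruction sequence for MUL:
  Position 1: MUL <- MATCH
  Position 2: JMP
  Position 3: MOV
  Position 4: MOV
  Position 5: SUB
  Position 6: ADD
  Position 7: JMP
  Position 8: CMP
Matches at positions: [1]
Total MUL count: 1

1


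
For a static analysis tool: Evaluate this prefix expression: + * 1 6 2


Parsing prefix expression: + * 1 6 2
Step 1: Innermost operation '* 1 6'
  1 * 6 = 6
Step 2: Outer operation '+ [6] 2'
  6 + 2 = 8

8


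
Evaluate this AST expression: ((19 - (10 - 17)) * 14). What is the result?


Expression: ((19 - (10 - 17)) * 14)
Evaluating step by step:
  10 - 17 = -7
  19 - -7 = 26
  26 * 14 = 364
Result: 364

364


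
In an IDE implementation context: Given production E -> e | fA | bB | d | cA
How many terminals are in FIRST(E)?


Production: E -> e | fA | bB | d | cA
Examining each alternative for leading terminals:
  E -> e : first terminal = 'e'
  E -> fA : first terminal = 'f'
  E -> bB : first terminal = 'b'
  E -> d : first terminal = 'd'
  E -> cA : first terminal = 'c'
FIRST(E) = {b, c, d, e, f}
Count: 5

5


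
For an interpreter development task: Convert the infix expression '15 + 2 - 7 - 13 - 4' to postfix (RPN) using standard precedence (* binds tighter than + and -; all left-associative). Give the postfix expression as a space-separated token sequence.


Applying the shunting-yard algorithm:
  Operand 15 -> output
  Push '+' onto operator stack -> op-stack: [+]
  Operand 2 -> output
  See '-' (prec 1); top '+' (prec 1) >= it -> pop '+' to output
  Push '-' onto operator stack -> op-stack: [-]
  Operand 7 -> output
  See '-' (prec 1); top '-' (prec 1) >= it -> pop '-' to output
  Push '-' onto operator stack -> op-stack: [-]
  Operand 13 -> output
  See '-' (prec 1); top '-' (prec 1) >= it -> pop '-' to output
  Push '-' onto operator stack -> op-stack: [-]
  Operand 4 -> output
  End of input: pop '-' to output
Postfix result: 15 2 + 7 - 13 - 4 -

15 2 + 7 - 13 - 4 -


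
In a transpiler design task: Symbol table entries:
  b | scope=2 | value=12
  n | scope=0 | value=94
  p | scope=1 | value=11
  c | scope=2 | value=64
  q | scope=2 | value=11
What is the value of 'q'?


Searching symbol table for 'q':
  b | scope=2 | value=12
  n | scope=0 | value=94
  p | scope=1 | value=11
  c | scope=2 | value=64
  q | scope=2 | value=11 <- MATCH
Found 'q' at scope 2 with value 11

11


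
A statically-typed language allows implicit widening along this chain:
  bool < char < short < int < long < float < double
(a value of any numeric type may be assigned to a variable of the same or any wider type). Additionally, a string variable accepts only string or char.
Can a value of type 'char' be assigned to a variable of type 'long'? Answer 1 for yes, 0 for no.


Target variable type: long
Source value type: char
Numeric ranks: char=1, long=4
Widening allowed iff rank(source) <= rank(target): 1 <= 4? Yes
Result: 1

1


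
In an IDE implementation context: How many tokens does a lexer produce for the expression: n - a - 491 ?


Scanning 'n - a - 491'
Token 1: 'n' -> identifier
Token 2: '-' -> operator
Token 3: 'a' -> identifier
Token 4: '-' -> operator
Token 5: '491' -> integer_literal
Total tokens: 5

5


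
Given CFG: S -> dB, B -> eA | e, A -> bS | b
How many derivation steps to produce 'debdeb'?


Grammar: S -> dB, B -> eA | e, A -> bS | b
Deriving 'debdeb':
Step 1: S -> dB => dB
Step 2: B -> eA => deA
Step 3: A -> bS => debS
Step 4: S -> dB => debdB
Step 5: B -> eA => debdeA
Step 6: A -> b => debdeb
Total derivation steps: 6

6


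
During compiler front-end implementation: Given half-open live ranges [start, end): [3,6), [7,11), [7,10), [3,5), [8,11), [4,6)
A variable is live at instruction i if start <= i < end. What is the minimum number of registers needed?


Live ranges:
  Var0: [3, 6)
  Var1: [7, 11)
  Var2: [7, 10)
  Var3: [3, 5)
  Var4: [8, 11)
  Var5: [4, 6)
Sweep-line events (position, delta, active):
  pos=3 start -> active=1
  pos=3 start -> active=2
  pos=4 start -> active=3
  pos=5 end -> active=2
  pos=6 end -> active=1
  pos=6 end -> active=0
  pos=7 start -> active=1
  pos=7 start -> active=2
  pos=8 start -> active=3
  pos=10 end -> active=2
  pos=11 end -> active=1
  pos=11 end -> active=0
Maximum simultaneous active: 3
Minimum registers needed: 3

3


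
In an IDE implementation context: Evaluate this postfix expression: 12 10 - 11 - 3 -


Processing tokens left to right:
Push 12, Push 10
Pop 12 and 10, compute 12 - 10 = 2, push 2
Push 11
Pop 2 and 11, compute 2 - 11 = -9, push -9
Push 3
Pop -9 and 3, compute -9 - 3 = -12, push -12
Stack result: -12

-12


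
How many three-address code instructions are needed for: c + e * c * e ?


Expression: c + e * c * e
Generating three-address code (respecting * over +/- precedence):
  Instruction 1: t1 = e * c
  Instruction 2: t2 = t1 * e
  Instruction 3: t3 = c + t2
Total instructions: 3

3


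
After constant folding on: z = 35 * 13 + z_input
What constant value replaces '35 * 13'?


Identifying constant sub-expression:
  Original: z = 35 * 13 + z_input
  35 and 13 are both compile-time constants
  Evaluating: 35 * 13 = 455
  After folding: z = 455 + z_input

455


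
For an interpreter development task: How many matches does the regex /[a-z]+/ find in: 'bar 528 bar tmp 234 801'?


Pattern: /[a-z]+/ (identifiers)
Input: 'bar 528 bar tmp 234 801'
Scanning for matches:
  Match 1: 'bar'
  Match 2: 'bar'
  Match 3: 'tmp'
Total matches: 3

3


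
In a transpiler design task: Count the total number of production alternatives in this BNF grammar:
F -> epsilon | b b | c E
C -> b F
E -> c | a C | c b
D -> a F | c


Counting alternatives per rule:
  F: 3 alternative(s)
  C: 1 alternative(s)
  E: 3 alternative(s)
  D: 2 alternative(s)
Sum: 3 + 1 + 3 + 2 = 9

9


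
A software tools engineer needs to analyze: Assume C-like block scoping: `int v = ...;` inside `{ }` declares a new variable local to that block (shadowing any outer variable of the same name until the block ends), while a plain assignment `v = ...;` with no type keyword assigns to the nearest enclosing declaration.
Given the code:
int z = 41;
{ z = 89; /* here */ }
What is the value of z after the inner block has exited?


Analyzing scoping rules:
Outer scope: declares z = 41
Inner block: 'z = 89;' has no type keyword, so it is an assignment to the outer z (no shadowing)
The assignment changed the outer variable itself, so the new value persists after the block -> 89
Result: 89

89


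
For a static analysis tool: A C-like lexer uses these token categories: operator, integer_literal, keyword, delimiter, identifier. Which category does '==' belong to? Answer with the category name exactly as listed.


Token: '=='
Checking categories:
  identifier: no
  integer_literal: no
  operator: YES
  keyword: no
  delimiter: no
Category: operator

operator


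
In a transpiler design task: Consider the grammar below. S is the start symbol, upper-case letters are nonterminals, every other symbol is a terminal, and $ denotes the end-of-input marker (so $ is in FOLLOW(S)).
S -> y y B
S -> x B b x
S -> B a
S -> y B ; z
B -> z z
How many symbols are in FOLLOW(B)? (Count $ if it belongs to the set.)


S is the start symbol and does not occur in any rule body, so FOLLOW(S) = {$}.
Examining every occurrence of B in a rule body:
  S -> y y B : B is at the right end -> add FOLLOW(S) = {$}
  S -> x B b x : B is followed by terminal 'b' -> add 'b'
  S -> B a : B is followed by terminal 'a' -> add 'a'
  S -> y B ; z : B is followed by terminal ';' -> add ';'
  B -> z z : B does not occur in the body -> contributes nothing
FOLLOW(B) = {;, a, b, $}
Count: 4

4


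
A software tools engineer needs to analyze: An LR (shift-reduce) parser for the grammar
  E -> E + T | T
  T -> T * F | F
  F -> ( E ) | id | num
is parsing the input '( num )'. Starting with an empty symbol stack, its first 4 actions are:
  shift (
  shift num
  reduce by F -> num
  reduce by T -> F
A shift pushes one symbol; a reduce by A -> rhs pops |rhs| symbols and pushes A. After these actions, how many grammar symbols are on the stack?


Tracking the symbol stack through each action:
  Action 1: shift '(' : push -> stack = [(] (size 1)
  Action 2: shift 'num' : push -> stack = [(, num] (size 2)
  Action 3: reduce by F -> num : pop 1, push F -> stack = [(, F] (size 2)
  Action 4: reduce by T -> F : pop 1, push T -> stack = [(, T] (size 2)
Final stack size: 2

2


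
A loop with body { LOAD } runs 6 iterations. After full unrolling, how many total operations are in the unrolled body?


Loop body operations: LOAD (1 op per iteration)
Unrolling 6 iterations:
  Iteration 1: LOAD (1 ops)
  Iteration 2: LOAD (1 ops)
  Iteration 3: LOAD (1 ops)
  Iteration 4: LOAD (1 ops)
  Iteration 5: LOAD (1 ops)
  Iteration 6: LOAD (1 ops)
Total: 6 iterations * 1 ops/iter = 6 operations

6


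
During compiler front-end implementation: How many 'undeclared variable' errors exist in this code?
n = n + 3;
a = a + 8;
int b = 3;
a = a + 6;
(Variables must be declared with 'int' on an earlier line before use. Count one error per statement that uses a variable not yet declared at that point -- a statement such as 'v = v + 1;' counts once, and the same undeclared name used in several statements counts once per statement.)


Scanning code line by line:
  Line 1: use 'n' -> ERROR (undeclared)
  Line 2: use 'a' -> ERROR (undeclared)
  Line 3: declare 'b' -> declared = ['b']
  Line 4: use 'a' -> ERROR (undeclared)
Total undeclared variable errors: 3

3


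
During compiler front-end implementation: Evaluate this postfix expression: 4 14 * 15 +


Processing tokens left to right:
Push 4, Push 14
Pop 4 and 14, compute 4 * 14 = 56, push 56
Push 15
Pop 56 and 15, compute 56 + 15 = 71, push 71
Stack result: 71

71


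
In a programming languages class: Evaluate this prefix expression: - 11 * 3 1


Parsing prefix expression: - 11 * 3 1
Step 1: Innermost operation '* 3 1'
  3 * 1 = 3
Step 2: Outer operation '- 11 [3]'
  11 - 3 = 8

8


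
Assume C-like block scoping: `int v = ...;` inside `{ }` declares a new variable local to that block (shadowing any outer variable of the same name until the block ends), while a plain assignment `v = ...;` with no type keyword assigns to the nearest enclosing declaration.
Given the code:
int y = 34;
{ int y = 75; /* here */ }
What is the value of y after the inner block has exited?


Analyzing scoping rules:
Outer scope: declares y = 34
Inner block: 'int y = 75;' declares a NEW y that shadows the outer one
When the block exits the inner y goes out of scope; the outer y was never modified -> 34
Result: 34

34


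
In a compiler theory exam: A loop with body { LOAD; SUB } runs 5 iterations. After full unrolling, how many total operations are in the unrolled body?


Loop body operations: LOAD, SUB (2 ops per iteration)
Unrolling 5 iterations:
  Iteration 1: LOAD, SUB (2 ops)
  Iteration 2: LOAD, SUB (2 ops)
  Iteration 3: LOAD, SUB (2 ops)
  Iteration 4: LOAD, SUB (2 ops)
  Iteration 5: LOAD, SUB (2 ops)
Total: 5 iterations * 2 ops/iter = 10 operations

10


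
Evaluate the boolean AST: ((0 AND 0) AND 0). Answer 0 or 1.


Step 1: Evaluate inner node
  0 AND 0 = 0
Step 2: Evaluate root node
  0 AND 0 = 0

0


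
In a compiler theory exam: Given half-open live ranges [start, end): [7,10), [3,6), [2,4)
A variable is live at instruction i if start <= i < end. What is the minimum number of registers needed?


Live ranges:
  Var0: [7, 10)
  Var1: [3, 6)
  Var2: [2, 4)
Sweep-line events (position, delta, active):
  pos=2 start -> active=1
  pos=3 start -> active=2
  pos=4 end -> active=1
  pos=6 end -> active=0
  pos=7 start -> active=1
  pos=10 end -> active=0
Maximum simultaneous active: 2
Minimum registers needed: 2

2


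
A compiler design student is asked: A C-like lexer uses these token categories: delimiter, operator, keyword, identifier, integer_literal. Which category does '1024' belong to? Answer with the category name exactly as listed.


Token: '1024'
Checking categories:
  identifier: no
  integer_literal: YES
  operator: no
  keyword: no
  delimiter: no
Category: integer_literal

integer_literal


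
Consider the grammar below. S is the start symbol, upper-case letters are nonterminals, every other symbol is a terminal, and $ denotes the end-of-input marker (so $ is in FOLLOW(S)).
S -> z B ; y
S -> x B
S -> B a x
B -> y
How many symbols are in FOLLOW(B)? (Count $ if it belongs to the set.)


S is the start symbol and does not occur in any rule body, so FOLLOW(S) = {$}.
Examining every occurrence of B in a rule body:
  S -> z B ; y : B is followed by terminal ';' -> add ';'
  S -> x B : B is at the right end -> add FOLLOW(S) = {$}
  S -> B a x : B is followed by terminal 'a' -> add 'a'
  B -> y : B does not occur in the body -> contributes nothing
FOLLOW(B) = {;, a, $}
Count: 3

3


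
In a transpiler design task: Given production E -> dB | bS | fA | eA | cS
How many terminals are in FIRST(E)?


Production: E -> dB | bS | fA | eA | cS
Examining each alternative for leading terminals:
  E -> dB : first terminal = 'd'
  E -> bS : first terminal = 'b'
  E -> fA : first terminal = 'f'
  E -> eA : first terminal = 'e'
  E -> cS : first terminal = 'c'
FIRST(E) = {b, c, d, e, f}
Count: 5

5


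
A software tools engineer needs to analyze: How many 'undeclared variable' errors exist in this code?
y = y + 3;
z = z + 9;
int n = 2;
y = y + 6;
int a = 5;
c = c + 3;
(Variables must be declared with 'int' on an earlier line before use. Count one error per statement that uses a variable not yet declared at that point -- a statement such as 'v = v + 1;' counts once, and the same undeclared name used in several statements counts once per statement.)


Scanning code line by line:
  Line 1: use 'y' -> ERROR (undeclared)
  Line 2: use 'z' -> ERROR (undeclared)
  Line 3: declare 'n' -> declared = ['n']
  Line 4: use 'y' -> ERROR (undeclared)
  Line 5: declare 'a' -> declared = ['a', 'n']
  Line 6: use 'c' -> ERROR (undeclared)
Total undeclared variable errors: 4

4


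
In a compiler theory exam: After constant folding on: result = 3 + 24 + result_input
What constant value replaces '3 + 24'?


Identifying constant sub-expression:
  Original: result = 3 + 24 + result_input
  3 and 24 are both compile-time constants
  Evaluating: 3 + 24 = 27
  After folding: result = 27 + result_input

27


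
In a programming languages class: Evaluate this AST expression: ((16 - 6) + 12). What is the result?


Expression: ((16 - 6) + 12)
Evaluating step by step:
  16 - 6 = 10
  10 + 12 = 22
Result: 22

22


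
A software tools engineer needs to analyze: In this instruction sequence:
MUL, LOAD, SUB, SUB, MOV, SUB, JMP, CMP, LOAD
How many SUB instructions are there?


Scanning instruction sequence for SUB:
  Position 1: MUL
  Position 2: LOAD
  Position 3: SUB <- MATCH
  Position 4: SUB <- MATCH
  Position 5: MOV
  Position 6: SUB <- MATCH
  Position 7: JMP
  Position 8: CMP
  Position 9: LOAD
Matches at positions: [3, 4, 6]
Total SUB count: 3

3


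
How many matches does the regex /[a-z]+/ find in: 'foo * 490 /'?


Pattern: /[a-z]+/ (identifiers)
Input: 'foo * 490 /'
Scanning for matches:
  Match 1: 'foo'
Total matches: 1

1


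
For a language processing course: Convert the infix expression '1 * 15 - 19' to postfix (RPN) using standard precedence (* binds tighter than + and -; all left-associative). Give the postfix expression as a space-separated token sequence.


Applying the shunting-yard algorithm:
  Operand 1 -> output
  Push '*' onto operator stack -> op-stack: [*]
  Operand 15 -> output
  See '-' (prec 1); top '*' (prec 2) >= it -> pop '*' to output
  Push '-' onto operator stack -> op-stack: [-]
  Operand 19 -> output
  End of input: pop '-' to output
Postfix result: 1 15 * 19 -

1 15 * 19 -


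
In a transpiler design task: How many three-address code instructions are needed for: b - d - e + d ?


Expression: b - d - e + d
Generating three-address code (respecting * over +/- precedence):
  Instruction 1: t1 = b - d
  Instruction 2: t2 = t1 - e
  Instruction 3: t3 = t2 + d
Total instructions: 3

3


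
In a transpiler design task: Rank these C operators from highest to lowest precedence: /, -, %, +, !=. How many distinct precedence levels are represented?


Looking up precedence for each operator:
  / -> precedence 6
  - -> precedence 5
  % -> precedence 6
  + -> precedence 5
  != -> precedence 3
Sorted highest to lowest: /, %, -, +, !=
Distinct precedence values: [6, 5, 3]
Number of distinct levels: 3

3


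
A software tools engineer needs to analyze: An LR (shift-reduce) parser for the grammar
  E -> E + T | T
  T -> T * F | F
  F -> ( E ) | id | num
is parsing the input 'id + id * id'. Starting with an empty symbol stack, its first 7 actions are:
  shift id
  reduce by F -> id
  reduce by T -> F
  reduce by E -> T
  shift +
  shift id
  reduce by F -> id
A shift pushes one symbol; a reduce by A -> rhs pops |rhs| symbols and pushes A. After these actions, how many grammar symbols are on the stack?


Tracking the symbol stack through each action:
  Action 1: shift 'id' : push -> stack = [id] (size 1)
  Action 2: reduce by F -> id : pop 1, push F -> stack = [F] (size 1)
  Action 3: reduce by T -> F : pop 1, push T -> stack = [T] (size 1)
  Action 4: reduce by E -> T : pop 1, push E -> stack = [E] (size 1)
  Action 5: shift '+' : push -> stack = [E, +] (size 2)
  Action 6: shift 'id' : push -> stack = [E, +, id] (size 3)
  Action 7: reduce by F -> id : pop 1, push F -> stack = [E, +, F] (size 3)
Final stack size: 3

3
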